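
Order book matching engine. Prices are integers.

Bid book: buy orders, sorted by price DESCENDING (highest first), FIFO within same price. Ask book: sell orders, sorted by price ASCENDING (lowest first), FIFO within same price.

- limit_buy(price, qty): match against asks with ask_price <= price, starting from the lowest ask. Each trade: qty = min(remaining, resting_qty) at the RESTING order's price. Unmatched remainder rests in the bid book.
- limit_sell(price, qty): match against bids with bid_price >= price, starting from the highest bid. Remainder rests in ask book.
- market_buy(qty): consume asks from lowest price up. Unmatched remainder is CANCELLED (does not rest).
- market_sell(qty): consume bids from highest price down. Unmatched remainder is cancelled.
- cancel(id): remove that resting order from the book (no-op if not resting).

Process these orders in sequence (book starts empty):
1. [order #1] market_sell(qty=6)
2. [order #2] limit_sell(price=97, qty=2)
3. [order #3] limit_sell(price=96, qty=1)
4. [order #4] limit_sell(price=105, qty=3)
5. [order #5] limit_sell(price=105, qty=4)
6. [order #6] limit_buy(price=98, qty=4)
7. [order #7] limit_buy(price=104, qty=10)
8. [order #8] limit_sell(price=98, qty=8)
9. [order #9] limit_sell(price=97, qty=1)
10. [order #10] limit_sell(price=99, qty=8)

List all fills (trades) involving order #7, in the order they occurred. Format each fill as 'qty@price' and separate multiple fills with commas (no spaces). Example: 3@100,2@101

Answer: 8@104,1@104,1@104

Derivation:
After op 1 [order #1] market_sell(qty=6): fills=none; bids=[-] asks=[-]
After op 2 [order #2] limit_sell(price=97, qty=2): fills=none; bids=[-] asks=[#2:2@97]
After op 3 [order #3] limit_sell(price=96, qty=1): fills=none; bids=[-] asks=[#3:1@96 #2:2@97]
After op 4 [order #4] limit_sell(price=105, qty=3): fills=none; bids=[-] asks=[#3:1@96 #2:2@97 #4:3@105]
After op 5 [order #5] limit_sell(price=105, qty=4): fills=none; bids=[-] asks=[#3:1@96 #2:2@97 #4:3@105 #5:4@105]
After op 6 [order #6] limit_buy(price=98, qty=4): fills=#6x#3:1@96 #6x#2:2@97; bids=[#6:1@98] asks=[#4:3@105 #5:4@105]
After op 7 [order #7] limit_buy(price=104, qty=10): fills=none; bids=[#7:10@104 #6:1@98] asks=[#4:3@105 #5:4@105]
After op 8 [order #8] limit_sell(price=98, qty=8): fills=#7x#8:8@104; bids=[#7:2@104 #6:1@98] asks=[#4:3@105 #5:4@105]
After op 9 [order #9] limit_sell(price=97, qty=1): fills=#7x#9:1@104; bids=[#7:1@104 #6:1@98] asks=[#4:3@105 #5:4@105]
After op 10 [order #10] limit_sell(price=99, qty=8): fills=#7x#10:1@104; bids=[#6:1@98] asks=[#10:7@99 #4:3@105 #5:4@105]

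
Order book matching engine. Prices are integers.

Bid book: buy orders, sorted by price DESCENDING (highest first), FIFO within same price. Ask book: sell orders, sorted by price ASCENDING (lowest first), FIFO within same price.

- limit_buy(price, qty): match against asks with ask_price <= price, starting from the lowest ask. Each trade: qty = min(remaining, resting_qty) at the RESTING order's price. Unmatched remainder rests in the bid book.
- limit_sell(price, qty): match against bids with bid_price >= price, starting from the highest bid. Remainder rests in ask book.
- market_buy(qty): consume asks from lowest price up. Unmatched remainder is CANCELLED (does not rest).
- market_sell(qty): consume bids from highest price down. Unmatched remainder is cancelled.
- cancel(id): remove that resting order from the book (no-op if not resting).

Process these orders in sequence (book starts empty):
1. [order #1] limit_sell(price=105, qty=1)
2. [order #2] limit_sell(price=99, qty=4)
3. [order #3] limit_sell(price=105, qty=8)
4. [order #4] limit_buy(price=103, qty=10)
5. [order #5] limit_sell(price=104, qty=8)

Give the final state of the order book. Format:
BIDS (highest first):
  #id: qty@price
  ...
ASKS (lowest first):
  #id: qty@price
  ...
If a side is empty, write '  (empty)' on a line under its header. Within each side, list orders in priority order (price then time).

After op 1 [order #1] limit_sell(price=105, qty=1): fills=none; bids=[-] asks=[#1:1@105]
After op 2 [order #2] limit_sell(price=99, qty=4): fills=none; bids=[-] asks=[#2:4@99 #1:1@105]
After op 3 [order #3] limit_sell(price=105, qty=8): fills=none; bids=[-] asks=[#2:4@99 #1:1@105 #3:8@105]
After op 4 [order #4] limit_buy(price=103, qty=10): fills=#4x#2:4@99; bids=[#4:6@103] asks=[#1:1@105 #3:8@105]
After op 5 [order #5] limit_sell(price=104, qty=8): fills=none; bids=[#4:6@103] asks=[#5:8@104 #1:1@105 #3:8@105]

Answer: BIDS (highest first):
  #4: 6@103
ASKS (lowest first):
  #5: 8@104
  #1: 1@105
  #3: 8@105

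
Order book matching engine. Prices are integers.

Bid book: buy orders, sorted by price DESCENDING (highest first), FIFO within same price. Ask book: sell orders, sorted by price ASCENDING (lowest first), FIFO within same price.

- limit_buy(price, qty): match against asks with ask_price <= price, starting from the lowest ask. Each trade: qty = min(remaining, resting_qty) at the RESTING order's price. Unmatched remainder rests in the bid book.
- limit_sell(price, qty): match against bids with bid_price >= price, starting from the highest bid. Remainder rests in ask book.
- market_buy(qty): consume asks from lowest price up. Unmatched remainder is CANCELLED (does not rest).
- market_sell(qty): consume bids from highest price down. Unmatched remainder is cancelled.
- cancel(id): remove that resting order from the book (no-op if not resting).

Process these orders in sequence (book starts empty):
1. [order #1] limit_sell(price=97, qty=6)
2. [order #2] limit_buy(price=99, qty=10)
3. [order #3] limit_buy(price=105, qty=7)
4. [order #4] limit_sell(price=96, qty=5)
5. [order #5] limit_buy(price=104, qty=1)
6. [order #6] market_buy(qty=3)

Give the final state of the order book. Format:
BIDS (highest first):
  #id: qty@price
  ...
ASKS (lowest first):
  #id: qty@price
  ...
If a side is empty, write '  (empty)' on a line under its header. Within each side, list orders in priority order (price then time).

Answer: BIDS (highest first):
  #3: 2@105
  #5: 1@104
  #2: 4@99
ASKS (lowest first):
  (empty)

Derivation:
After op 1 [order #1] limit_sell(price=97, qty=6): fills=none; bids=[-] asks=[#1:6@97]
After op 2 [order #2] limit_buy(price=99, qty=10): fills=#2x#1:6@97; bids=[#2:4@99] asks=[-]
After op 3 [order #3] limit_buy(price=105, qty=7): fills=none; bids=[#3:7@105 #2:4@99] asks=[-]
After op 4 [order #4] limit_sell(price=96, qty=5): fills=#3x#4:5@105; bids=[#3:2@105 #2:4@99] asks=[-]
After op 5 [order #5] limit_buy(price=104, qty=1): fills=none; bids=[#3:2@105 #5:1@104 #2:4@99] asks=[-]
After op 6 [order #6] market_buy(qty=3): fills=none; bids=[#3:2@105 #5:1@104 #2:4@99] asks=[-]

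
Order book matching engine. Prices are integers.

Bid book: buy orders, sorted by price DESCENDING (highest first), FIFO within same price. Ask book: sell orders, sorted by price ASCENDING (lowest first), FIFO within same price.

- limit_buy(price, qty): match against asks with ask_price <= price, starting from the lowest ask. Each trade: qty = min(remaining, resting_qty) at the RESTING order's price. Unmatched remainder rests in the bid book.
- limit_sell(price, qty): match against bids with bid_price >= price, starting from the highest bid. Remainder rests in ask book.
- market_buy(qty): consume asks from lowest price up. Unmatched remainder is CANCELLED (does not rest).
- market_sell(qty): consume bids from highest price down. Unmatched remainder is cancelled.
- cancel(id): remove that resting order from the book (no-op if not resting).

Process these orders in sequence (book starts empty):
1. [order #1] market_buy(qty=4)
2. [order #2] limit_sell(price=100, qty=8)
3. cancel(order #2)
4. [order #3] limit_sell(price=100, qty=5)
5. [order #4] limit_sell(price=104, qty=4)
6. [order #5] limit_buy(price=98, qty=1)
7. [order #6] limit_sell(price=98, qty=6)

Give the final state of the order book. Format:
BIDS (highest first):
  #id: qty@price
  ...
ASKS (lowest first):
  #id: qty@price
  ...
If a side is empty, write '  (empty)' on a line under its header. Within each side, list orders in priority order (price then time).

Answer: BIDS (highest first):
  (empty)
ASKS (lowest first):
  #6: 5@98
  #3: 5@100
  #4: 4@104

Derivation:
After op 1 [order #1] market_buy(qty=4): fills=none; bids=[-] asks=[-]
After op 2 [order #2] limit_sell(price=100, qty=8): fills=none; bids=[-] asks=[#2:8@100]
After op 3 cancel(order #2): fills=none; bids=[-] asks=[-]
After op 4 [order #3] limit_sell(price=100, qty=5): fills=none; bids=[-] asks=[#3:5@100]
After op 5 [order #4] limit_sell(price=104, qty=4): fills=none; bids=[-] asks=[#3:5@100 #4:4@104]
After op 6 [order #5] limit_buy(price=98, qty=1): fills=none; bids=[#5:1@98] asks=[#3:5@100 #4:4@104]
After op 7 [order #6] limit_sell(price=98, qty=6): fills=#5x#6:1@98; bids=[-] asks=[#6:5@98 #3:5@100 #4:4@104]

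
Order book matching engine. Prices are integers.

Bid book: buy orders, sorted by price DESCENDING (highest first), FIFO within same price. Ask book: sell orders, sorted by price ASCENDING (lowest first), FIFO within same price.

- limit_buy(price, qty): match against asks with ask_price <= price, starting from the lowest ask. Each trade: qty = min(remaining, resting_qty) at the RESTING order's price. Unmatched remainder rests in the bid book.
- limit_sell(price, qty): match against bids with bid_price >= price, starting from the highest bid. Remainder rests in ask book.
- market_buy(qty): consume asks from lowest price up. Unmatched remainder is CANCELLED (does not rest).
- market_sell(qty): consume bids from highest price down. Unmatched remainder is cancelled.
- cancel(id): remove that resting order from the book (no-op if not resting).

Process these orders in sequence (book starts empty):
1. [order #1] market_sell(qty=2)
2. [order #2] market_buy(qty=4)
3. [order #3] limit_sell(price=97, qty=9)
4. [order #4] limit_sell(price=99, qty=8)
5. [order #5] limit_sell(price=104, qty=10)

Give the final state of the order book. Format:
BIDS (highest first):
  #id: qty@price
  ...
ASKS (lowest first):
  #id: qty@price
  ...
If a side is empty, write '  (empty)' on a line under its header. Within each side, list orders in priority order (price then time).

Answer: BIDS (highest first):
  (empty)
ASKS (lowest first):
  #3: 9@97
  #4: 8@99
  #5: 10@104

Derivation:
After op 1 [order #1] market_sell(qty=2): fills=none; bids=[-] asks=[-]
After op 2 [order #2] market_buy(qty=4): fills=none; bids=[-] asks=[-]
After op 3 [order #3] limit_sell(price=97, qty=9): fills=none; bids=[-] asks=[#3:9@97]
After op 4 [order #4] limit_sell(price=99, qty=8): fills=none; bids=[-] asks=[#3:9@97 #4:8@99]
After op 5 [order #5] limit_sell(price=104, qty=10): fills=none; bids=[-] asks=[#3:9@97 #4:8@99 #5:10@104]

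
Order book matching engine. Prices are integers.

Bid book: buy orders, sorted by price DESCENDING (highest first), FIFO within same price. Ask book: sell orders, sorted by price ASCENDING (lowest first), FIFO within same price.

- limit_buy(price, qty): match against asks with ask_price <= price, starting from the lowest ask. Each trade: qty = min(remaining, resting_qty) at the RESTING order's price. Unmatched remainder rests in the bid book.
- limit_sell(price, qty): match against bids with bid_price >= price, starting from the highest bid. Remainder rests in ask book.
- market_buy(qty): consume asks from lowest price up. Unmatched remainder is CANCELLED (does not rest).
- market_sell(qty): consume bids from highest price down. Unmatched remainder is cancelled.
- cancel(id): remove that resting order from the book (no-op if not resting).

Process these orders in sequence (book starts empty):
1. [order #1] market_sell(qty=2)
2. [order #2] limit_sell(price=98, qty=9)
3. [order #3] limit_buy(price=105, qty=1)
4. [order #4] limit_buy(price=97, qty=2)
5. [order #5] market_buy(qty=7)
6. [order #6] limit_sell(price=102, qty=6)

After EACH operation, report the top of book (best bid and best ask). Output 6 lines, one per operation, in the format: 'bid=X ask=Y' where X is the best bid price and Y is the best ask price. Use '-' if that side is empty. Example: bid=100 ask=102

After op 1 [order #1] market_sell(qty=2): fills=none; bids=[-] asks=[-]
After op 2 [order #2] limit_sell(price=98, qty=9): fills=none; bids=[-] asks=[#2:9@98]
After op 3 [order #3] limit_buy(price=105, qty=1): fills=#3x#2:1@98; bids=[-] asks=[#2:8@98]
After op 4 [order #4] limit_buy(price=97, qty=2): fills=none; bids=[#4:2@97] asks=[#2:8@98]
After op 5 [order #5] market_buy(qty=7): fills=#5x#2:7@98; bids=[#4:2@97] asks=[#2:1@98]
After op 6 [order #6] limit_sell(price=102, qty=6): fills=none; bids=[#4:2@97] asks=[#2:1@98 #6:6@102]

Answer: bid=- ask=-
bid=- ask=98
bid=- ask=98
bid=97 ask=98
bid=97 ask=98
bid=97 ask=98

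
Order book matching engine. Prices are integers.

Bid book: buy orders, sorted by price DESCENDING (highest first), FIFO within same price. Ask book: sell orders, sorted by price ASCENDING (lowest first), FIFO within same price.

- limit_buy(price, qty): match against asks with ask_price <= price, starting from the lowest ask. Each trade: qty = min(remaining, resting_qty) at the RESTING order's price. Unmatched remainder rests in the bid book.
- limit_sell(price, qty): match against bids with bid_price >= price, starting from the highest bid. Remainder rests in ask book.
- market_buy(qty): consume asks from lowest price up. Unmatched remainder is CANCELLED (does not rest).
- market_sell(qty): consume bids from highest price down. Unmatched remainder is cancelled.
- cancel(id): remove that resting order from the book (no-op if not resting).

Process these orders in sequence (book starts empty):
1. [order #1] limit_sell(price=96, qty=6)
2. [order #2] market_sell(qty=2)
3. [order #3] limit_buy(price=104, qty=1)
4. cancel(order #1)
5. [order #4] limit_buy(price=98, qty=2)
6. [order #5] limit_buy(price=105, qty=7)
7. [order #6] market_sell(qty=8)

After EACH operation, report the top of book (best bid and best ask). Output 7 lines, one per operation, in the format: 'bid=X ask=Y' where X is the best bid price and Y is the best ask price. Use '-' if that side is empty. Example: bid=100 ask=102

Answer: bid=- ask=96
bid=- ask=96
bid=- ask=96
bid=- ask=-
bid=98 ask=-
bid=105 ask=-
bid=98 ask=-

Derivation:
After op 1 [order #1] limit_sell(price=96, qty=6): fills=none; bids=[-] asks=[#1:6@96]
After op 2 [order #2] market_sell(qty=2): fills=none; bids=[-] asks=[#1:6@96]
After op 3 [order #3] limit_buy(price=104, qty=1): fills=#3x#1:1@96; bids=[-] asks=[#1:5@96]
After op 4 cancel(order #1): fills=none; bids=[-] asks=[-]
After op 5 [order #4] limit_buy(price=98, qty=2): fills=none; bids=[#4:2@98] asks=[-]
After op 6 [order #5] limit_buy(price=105, qty=7): fills=none; bids=[#5:7@105 #4:2@98] asks=[-]
After op 7 [order #6] market_sell(qty=8): fills=#5x#6:7@105 #4x#6:1@98; bids=[#4:1@98] asks=[-]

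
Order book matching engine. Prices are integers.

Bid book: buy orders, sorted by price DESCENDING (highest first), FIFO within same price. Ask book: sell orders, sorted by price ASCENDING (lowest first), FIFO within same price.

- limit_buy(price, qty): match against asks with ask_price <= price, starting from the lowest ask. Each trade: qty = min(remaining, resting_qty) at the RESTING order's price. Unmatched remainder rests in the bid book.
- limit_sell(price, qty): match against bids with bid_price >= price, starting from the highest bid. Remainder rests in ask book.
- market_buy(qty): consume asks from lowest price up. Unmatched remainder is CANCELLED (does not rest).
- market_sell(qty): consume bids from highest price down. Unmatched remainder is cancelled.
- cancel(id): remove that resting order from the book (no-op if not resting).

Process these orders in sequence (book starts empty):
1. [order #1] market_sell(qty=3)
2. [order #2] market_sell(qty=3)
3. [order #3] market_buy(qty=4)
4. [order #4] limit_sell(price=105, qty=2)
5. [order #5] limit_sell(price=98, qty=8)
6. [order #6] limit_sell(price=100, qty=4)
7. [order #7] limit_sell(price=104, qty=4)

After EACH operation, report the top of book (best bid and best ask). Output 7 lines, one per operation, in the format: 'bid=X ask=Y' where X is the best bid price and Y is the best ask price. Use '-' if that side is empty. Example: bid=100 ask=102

Answer: bid=- ask=-
bid=- ask=-
bid=- ask=-
bid=- ask=105
bid=- ask=98
bid=- ask=98
bid=- ask=98

Derivation:
After op 1 [order #1] market_sell(qty=3): fills=none; bids=[-] asks=[-]
After op 2 [order #2] market_sell(qty=3): fills=none; bids=[-] asks=[-]
After op 3 [order #3] market_buy(qty=4): fills=none; bids=[-] asks=[-]
After op 4 [order #4] limit_sell(price=105, qty=2): fills=none; bids=[-] asks=[#4:2@105]
After op 5 [order #5] limit_sell(price=98, qty=8): fills=none; bids=[-] asks=[#5:8@98 #4:2@105]
After op 6 [order #6] limit_sell(price=100, qty=4): fills=none; bids=[-] asks=[#5:8@98 #6:4@100 #4:2@105]
After op 7 [order #7] limit_sell(price=104, qty=4): fills=none; bids=[-] asks=[#5:8@98 #6:4@100 #7:4@104 #4:2@105]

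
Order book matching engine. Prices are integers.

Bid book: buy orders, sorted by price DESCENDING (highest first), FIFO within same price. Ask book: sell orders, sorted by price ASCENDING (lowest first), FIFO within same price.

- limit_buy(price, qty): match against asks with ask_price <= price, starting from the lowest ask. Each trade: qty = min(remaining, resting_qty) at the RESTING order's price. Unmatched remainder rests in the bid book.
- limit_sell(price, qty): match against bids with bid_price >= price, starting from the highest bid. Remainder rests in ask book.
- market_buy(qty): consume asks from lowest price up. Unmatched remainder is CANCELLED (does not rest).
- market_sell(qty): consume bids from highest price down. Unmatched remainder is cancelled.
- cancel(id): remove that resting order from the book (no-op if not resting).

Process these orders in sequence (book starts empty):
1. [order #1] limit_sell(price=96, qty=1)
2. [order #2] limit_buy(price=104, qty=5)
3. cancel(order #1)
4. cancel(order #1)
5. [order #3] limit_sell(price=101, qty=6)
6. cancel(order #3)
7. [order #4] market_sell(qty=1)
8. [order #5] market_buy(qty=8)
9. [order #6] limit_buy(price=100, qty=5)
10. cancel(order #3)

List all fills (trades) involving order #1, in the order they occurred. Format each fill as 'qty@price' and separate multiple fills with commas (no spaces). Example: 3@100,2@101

After op 1 [order #1] limit_sell(price=96, qty=1): fills=none; bids=[-] asks=[#1:1@96]
After op 2 [order #2] limit_buy(price=104, qty=5): fills=#2x#1:1@96; bids=[#2:4@104] asks=[-]
After op 3 cancel(order #1): fills=none; bids=[#2:4@104] asks=[-]
After op 4 cancel(order #1): fills=none; bids=[#2:4@104] asks=[-]
After op 5 [order #3] limit_sell(price=101, qty=6): fills=#2x#3:4@104; bids=[-] asks=[#3:2@101]
After op 6 cancel(order #3): fills=none; bids=[-] asks=[-]
After op 7 [order #4] market_sell(qty=1): fills=none; bids=[-] asks=[-]
After op 8 [order #5] market_buy(qty=8): fills=none; bids=[-] asks=[-]
After op 9 [order #6] limit_buy(price=100, qty=5): fills=none; bids=[#6:5@100] asks=[-]
After op 10 cancel(order #3): fills=none; bids=[#6:5@100] asks=[-]

Answer: 1@96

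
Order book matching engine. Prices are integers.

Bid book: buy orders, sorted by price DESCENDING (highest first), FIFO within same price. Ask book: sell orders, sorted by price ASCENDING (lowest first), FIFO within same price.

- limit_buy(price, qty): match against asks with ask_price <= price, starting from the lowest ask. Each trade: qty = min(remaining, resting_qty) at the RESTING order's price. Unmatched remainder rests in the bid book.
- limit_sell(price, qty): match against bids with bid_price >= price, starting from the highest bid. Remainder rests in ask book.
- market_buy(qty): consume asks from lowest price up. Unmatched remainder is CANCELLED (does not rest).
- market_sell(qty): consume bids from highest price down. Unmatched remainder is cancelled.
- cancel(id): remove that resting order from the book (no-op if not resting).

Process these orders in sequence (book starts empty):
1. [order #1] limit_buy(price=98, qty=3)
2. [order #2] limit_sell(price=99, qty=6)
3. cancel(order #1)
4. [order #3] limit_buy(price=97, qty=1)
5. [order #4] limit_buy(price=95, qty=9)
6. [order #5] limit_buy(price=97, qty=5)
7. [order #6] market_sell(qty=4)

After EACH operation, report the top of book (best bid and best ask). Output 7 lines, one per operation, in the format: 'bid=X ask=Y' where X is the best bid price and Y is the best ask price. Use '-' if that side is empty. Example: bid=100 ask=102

After op 1 [order #1] limit_buy(price=98, qty=3): fills=none; bids=[#1:3@98] asks=[-]
After op 2 [order #2] limit_sell(price=99, qty=6): fills=none; bids=[#1:3@98] asks=[#2:6@99]
After op 3 cancel(order #1): fills=none; bids=[-] asks=[#2:6@99]
After op 4 [order #3] limit_buy(price=97, qty=1): fills=none; bids=[#3:1@97] asks=[#2:6@99]
After op 5 [order #4] limit_buy(price=95, qty=9): fills=none; bids=[#3:1@97 #4:9@95] asks=[#2:6@99]
After op 6 [order #5] limit_buy(price=97, qty=5): fills=none; bids=[#3:1@97 #5:5@97 #4:9@95] asks=[#2:6@99]
After op 7 [order #6] market_sell(qty=4): fills=#3x#6:1@97 #5x#6:3@97; bids=[#5:2@97 #4:9@95] asks=[#2:6@99]

Answer: bid=98 ask=-
bid=98 ask=99
bid=- ask=99
bid=97 ask=99
bid=97 ask=99
bid=97 ask=99
bid=97 ask=99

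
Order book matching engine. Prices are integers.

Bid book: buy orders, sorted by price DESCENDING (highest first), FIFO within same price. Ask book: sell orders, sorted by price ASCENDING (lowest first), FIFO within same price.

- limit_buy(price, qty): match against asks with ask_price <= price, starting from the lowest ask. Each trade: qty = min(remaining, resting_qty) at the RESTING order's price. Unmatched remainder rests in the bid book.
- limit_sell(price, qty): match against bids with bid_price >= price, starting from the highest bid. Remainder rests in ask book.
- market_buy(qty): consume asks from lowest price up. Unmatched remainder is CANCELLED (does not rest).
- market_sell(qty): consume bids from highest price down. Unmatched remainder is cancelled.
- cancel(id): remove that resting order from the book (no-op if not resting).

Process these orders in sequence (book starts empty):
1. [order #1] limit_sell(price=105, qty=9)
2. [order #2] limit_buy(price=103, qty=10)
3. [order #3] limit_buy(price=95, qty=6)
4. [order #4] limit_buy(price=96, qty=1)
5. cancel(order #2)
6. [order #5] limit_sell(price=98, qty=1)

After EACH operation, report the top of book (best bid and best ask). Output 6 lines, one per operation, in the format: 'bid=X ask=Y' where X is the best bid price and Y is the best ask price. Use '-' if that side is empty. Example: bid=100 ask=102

Answer: bid=- ask=105
bid=103 ask=105
bid=103 ask=105
bid=103 ask=105
bid=96 ask=105
bid=96 ask=98

Derivation:
After op 1 [order #1] limit_sell(price=105, qty=9): fills=none; bids=[-] asks=[#1:9@105]
After op 2 [order #2] limit_buy(price=103, qty=10): fills=none; bids=[#2:10@103] asks=[#1:9@105]
After op 3 [order #3] limit_buy(price=95, qty=6): fills=none; bids=[#2:10@103 #3:6@95] asks=[#1:9@105]
After op 4 [order #4] limit_buy(price=96, qty=1): fills=none; bids=[#2:10@103 #4:1@96 #3:6@95] asks=[#1:9@105]
After op 5 cancel(order #2): fills=none; bids=[#4:1@96 #3:6@95] asks=[#1:9@105]
After op 6 [order #5] limit_sell(price=98, qty=1): fills=none; bids=[#4:1@96 #3:6@95] asks=[#5:1@98 #1:9@105]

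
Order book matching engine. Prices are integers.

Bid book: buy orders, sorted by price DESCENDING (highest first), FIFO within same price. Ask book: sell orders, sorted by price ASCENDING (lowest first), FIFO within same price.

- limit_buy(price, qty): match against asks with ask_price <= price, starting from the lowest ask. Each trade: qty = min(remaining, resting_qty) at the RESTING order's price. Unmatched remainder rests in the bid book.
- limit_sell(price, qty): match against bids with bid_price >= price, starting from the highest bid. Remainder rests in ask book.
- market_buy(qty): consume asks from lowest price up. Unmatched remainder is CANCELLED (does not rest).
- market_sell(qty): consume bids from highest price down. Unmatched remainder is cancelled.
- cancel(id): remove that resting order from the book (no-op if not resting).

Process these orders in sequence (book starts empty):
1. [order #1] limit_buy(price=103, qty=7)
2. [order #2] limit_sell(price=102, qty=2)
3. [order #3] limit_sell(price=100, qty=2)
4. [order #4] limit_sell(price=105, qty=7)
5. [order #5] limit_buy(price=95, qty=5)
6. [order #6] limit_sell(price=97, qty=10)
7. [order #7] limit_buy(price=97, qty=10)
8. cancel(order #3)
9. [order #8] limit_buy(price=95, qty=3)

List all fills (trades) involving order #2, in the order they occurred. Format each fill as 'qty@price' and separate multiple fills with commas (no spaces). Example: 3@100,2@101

After op 1 [order #1] limit_buy(price=103, qty=7): fills=none; bids=[#1:7@103] asks=[-]
After op 2 [order #2] limit_sell(price=102, qty=2): fills=#1x#2:2@103; bids=[#1:5@103] asks=[-]
After op 3 [order #3] limit_sell(price=100, qty=2): fills=#1x#3:2@103; bids=[#1:3@103] asks=[-]
After op 4 [order #4] limit_sell(price=105, qty=7): fills=none; bids=[#1:3@103] asks=[#4:7@105]
After op 5 [order #5] limit_buy(price=95, qty=5): fills=none; bids=[#1:3@103 #5:5@95] asks=[#4:7@105]
After op 6 [order #6] limit_sell(price=97, qty=10): fills=#1x#6:3@103; bids=[#5:5@95] asks=[#6:7@97 #4:7@105]
After op 7 [order #7] limit_buy(price=97, qty=10): fills=#7x#6:7@97; bids=[#7:3@97 #5:5@95] asks=[#4:7@105]
After op 8 cancel(order #3): fills=none; bids=[#7:3@97 #5:5@95] asks=[#4:7@105]
After op 9 [order #8] limit_buy(price=95, qty=3): fills=none; bids=[#7:3@97 #5:5@95 #8:3@95] asks=[#4:7@105]

Answer: 2@103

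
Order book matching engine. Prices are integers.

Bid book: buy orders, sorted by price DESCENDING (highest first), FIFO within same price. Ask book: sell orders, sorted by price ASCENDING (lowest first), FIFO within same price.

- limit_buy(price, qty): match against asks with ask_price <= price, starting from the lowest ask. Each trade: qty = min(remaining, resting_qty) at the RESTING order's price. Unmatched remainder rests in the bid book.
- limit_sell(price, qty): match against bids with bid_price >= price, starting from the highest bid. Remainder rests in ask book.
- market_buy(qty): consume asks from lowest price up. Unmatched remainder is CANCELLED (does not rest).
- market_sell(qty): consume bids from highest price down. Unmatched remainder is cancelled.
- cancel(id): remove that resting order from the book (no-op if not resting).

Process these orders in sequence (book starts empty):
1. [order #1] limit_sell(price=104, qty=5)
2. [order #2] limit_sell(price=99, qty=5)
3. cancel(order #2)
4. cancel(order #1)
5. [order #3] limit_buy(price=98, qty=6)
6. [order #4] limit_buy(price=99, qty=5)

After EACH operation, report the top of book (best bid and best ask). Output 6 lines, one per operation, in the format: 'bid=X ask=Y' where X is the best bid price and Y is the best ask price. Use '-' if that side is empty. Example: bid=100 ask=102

After op 1 [order #1] limit_sell(price=104, qty=5): fills=none; bids=[-] asks=[#1:5@104]
After op 2 [order #2] limit_sell(price=99, qty=5): fills=none; bids=[-] asks=[#2:5@99 #1:5@104]
After op 3 cancel(order #2): fills=none; bids=[-] asks=[#1:5@104]
After op 4 cancel(order #1): fills=none; bids=[-] asks=[-]
After op 5 [order #3] limit_buy(price=98, qty=6): fills=none; bids=[#3:6@98] asks=[-]
After op 6 [order #4] limit_buy(price=99, qty=5): fills=none; bids=[#4:5@99 #3:6@98] asks=[-]

Answer: bid=- ask=104
bid=- ask=99
bid=- ask=104
bid=- ask=-
bid=98 ask=-
bid=99 ask=-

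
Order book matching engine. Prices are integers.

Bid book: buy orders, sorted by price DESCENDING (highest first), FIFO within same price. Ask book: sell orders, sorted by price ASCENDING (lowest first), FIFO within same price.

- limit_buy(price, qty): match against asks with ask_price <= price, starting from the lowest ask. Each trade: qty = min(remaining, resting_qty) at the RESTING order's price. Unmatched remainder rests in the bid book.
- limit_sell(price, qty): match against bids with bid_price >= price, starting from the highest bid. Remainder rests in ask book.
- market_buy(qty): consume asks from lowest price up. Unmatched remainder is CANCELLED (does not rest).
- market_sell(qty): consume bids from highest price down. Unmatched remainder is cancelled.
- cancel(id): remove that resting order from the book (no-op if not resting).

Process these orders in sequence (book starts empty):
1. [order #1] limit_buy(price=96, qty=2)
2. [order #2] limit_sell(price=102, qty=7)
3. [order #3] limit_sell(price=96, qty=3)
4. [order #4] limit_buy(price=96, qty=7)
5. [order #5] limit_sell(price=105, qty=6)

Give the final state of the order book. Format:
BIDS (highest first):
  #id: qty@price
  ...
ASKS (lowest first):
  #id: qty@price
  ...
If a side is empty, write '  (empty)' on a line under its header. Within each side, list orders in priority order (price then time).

Answer: BIDS (highest first):
  #4: 6@96
ASKS (lowest first):
  #2: 7@102
  #5: 6@105

Derivation:
After op 1 [order #1] limit_buy(price=96, qty=2): fills=none; bids=[#1:2@96] asks=[-]
After op 2 [order #2] limit_sell(price=102, qty=7): fills=none; bids=[#1:2@96] asks=[#2:7@102]
After op 3 [order #3] limit_sell(price=96, qty=3): fills=#1x#3:2@96; bids=[-] asks=[#3:1@96 #2:7@102]
After op 4 [order #4] limit_buy(price=96, qty=7): fills=#4x#3:1@96; bids=[#4:6@96] asks=[#2:7@102]
After op 5 [order #5] limit_sell(price=105, qty=6): fills=none; bids=[#4:6@96] asks=[#2:7@102 #5:6@105]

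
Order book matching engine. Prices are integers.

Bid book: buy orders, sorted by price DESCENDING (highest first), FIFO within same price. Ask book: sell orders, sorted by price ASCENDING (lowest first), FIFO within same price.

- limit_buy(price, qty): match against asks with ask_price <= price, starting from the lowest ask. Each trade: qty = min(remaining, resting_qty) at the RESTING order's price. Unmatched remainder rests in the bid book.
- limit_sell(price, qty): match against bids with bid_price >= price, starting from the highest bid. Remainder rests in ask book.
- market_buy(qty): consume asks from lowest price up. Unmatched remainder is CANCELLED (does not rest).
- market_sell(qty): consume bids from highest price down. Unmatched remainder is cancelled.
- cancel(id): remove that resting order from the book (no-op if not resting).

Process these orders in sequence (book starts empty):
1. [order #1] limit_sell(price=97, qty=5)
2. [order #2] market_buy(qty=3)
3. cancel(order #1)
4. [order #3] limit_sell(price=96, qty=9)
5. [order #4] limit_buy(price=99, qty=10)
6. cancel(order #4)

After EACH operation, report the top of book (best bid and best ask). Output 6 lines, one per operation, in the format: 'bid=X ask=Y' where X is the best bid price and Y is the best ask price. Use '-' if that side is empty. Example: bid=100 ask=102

After op 1 [order #1] limit_sell(price=97, qty=5): fills=none; bids=[-] asks=[#1:5@97]
After op 2 [order #2] market_buy(qty=3): fills=#2x#1:3@97; bids=[-] asks=[#1:2@97]
After op 3 cancel(order #1): fills=none; bids=[-] asks=[-]
After op 4 [order #3] limit_sell(price=96, qty=9): fills=none; bids=[-] asks=[#3:9@96]
After op 5 [order #4] limit_buy(price=99, qty=10): fills=#4x#3:9@96; bids=[#4:1@99] asks=[-]
After op 6 cancel(order #4): fills=none; bids=[-] asks=[-]

Answer: bid=- ask=97
bid=- ask=97
bid=- ask=-
bid=- ask=96
bid=99 ask=-
bid=- ask=-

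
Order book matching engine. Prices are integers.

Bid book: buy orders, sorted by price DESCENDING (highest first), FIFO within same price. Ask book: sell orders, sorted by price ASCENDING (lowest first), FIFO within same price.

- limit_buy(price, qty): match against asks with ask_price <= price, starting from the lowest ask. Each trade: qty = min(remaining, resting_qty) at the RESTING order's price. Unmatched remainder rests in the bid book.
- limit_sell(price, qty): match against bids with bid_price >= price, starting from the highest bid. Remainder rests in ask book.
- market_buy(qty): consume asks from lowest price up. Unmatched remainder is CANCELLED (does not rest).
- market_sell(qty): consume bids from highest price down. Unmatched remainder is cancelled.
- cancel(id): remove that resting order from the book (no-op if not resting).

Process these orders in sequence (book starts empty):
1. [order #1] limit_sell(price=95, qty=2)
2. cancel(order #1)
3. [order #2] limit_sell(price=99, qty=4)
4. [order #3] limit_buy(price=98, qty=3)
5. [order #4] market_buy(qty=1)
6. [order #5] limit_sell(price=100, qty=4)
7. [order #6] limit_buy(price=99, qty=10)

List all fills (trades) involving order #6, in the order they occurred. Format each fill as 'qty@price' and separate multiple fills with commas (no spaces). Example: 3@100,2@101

After op 1 [order #1] limit_sell(price=95, qty=2): fills=none; bids=[-] asks=[#1:2@95]
After op 2 cancel(order #1): fills=none; bids=[-] asks=[-]
After op 3 [order #2] limit_sell(price=99, qty=4): fills=none; bids=[-] asks=[#2:4@99]
After op 4 [order #3] limit_buy(price=98, qty=3): fills=none; bids=[#3:3@98] asks=[#2:4@99]
After op 5 [order #4] market_buy(qty=1): fills=#4x#2:1@99; bids=[#3:3@98] asks=[#2:3@99]
After op 6 [order #5] limit_sell(price=100, qty=4): fills=none; bids=[#3:3@98] asks=[#2:3@99 #5:4@100]
After op 7 [order #6] limit_buy(price=99, qty=10): fills=#6x#2:3@99; bids=[#6:7@99 #3:3@98] asks=[#5:4@100]

Answer: 3@99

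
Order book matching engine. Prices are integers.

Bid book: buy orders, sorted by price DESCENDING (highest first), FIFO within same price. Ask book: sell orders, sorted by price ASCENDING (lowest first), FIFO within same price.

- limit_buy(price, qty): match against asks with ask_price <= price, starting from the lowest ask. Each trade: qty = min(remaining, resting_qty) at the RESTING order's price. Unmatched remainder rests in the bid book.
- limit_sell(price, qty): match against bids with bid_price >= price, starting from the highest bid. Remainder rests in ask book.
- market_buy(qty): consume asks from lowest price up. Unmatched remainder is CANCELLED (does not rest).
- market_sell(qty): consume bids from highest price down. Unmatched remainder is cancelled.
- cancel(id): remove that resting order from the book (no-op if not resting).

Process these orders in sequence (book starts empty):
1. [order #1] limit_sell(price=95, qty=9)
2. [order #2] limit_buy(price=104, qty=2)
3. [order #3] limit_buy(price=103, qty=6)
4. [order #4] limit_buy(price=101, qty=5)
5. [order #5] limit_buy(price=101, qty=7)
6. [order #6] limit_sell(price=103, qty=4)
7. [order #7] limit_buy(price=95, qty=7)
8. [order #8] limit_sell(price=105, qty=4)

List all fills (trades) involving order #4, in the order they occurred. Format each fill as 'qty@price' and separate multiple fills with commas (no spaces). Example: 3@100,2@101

After op 1 [order #1] limit_sell(price=95, qty=9): fills=none; bids=[-] asks=[#1:9@95]
After op 2 [order #2] limit_buy(price=104, qty=2): fills=#2x#1:2@95; bids=[-] asks=[#1:7@95]
After op 3 [order #3] limit_buy(price=103, qty=6): fills=#3x#1:6@95; bids=[-] asks=[#1:1@95]
After op 4 [order #4] limit_buy(price=101, qty=5): fills=#4x#1:1@95; bids=[#4:4@101] asks=[-]
After op 5 [order #5] limit_buy(price=101, qty=7): fills=none; bids=[#4:4@101 #5:7@101] asks=[-]
After op 6 [order #6] limit_sell(price=103, qty=4): fills=none; bids=[#4:4@101 #5:7@101] asks=[#6:4@103]
After op 7 [order #7] limit_buy(price=95, qty=7): fills=none; bids=[#4:4@101 #5:7@101 #7:7@95] asks=[#6:4@103]
After op 8 [order #8] limit_sell(price=105, qty=4): fills=none; bids=[#4:4@101 #5:7@101 #7:7@95] asks=[#6:4@103 #8:4@105]

Answer: 1@95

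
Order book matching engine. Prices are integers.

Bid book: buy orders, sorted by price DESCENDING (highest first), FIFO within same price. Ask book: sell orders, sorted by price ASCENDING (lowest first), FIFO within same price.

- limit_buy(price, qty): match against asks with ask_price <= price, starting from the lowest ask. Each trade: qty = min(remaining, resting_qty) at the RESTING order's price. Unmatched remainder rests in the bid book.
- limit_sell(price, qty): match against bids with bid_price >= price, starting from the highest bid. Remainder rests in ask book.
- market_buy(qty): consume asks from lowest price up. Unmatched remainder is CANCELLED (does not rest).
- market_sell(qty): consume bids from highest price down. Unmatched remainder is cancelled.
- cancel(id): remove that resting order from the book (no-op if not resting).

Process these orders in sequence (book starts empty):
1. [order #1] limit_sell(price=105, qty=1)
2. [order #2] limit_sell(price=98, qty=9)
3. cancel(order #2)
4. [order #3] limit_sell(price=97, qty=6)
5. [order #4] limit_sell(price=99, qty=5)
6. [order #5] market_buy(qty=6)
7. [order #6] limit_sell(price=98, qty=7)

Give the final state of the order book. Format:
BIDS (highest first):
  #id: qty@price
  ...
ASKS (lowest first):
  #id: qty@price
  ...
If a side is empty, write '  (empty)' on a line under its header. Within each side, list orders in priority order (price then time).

Answer: BIDS (highest first):
  (empty)
ASKS (lowest first):
  #6: 7@98
  #4: 5@99
  #1: 1@105

Derivation:
After op 1 [order #1] limit_sell(price=105, qty=1): fills=none; bids=[-] asks=[#1:1@105]
After op 2 [order #2] limit_sell(price=98, qty=9): fills=none; bids=[-] asks=[#2:9@98 #1:1@105]
After op 3 cancel(order #2): fills=none; bids=[-] asks=[#1:1@105]
After op 4 [order #3] limit_sell(price=97, qty=6): fills=none; bids=[-] asks=[#3:6@97 #1:1@105]
After op 5 [order #4] limit_sell(price=99, qty=5): fills=none; bids=[-] asks=[#3:6@97 #4:5@99 #1:1@105]
After op 6 [order #5] market_buy(qty=6): fills=#5x#3:6@97; bids=[-] asks=[#4:5@99 #1:1@105]
After op 7 [order #6] limit_sell(price=98, qty=7): fills=none; bids=[-] asks=[#6:7@98 #4:5@99 #1:1@105]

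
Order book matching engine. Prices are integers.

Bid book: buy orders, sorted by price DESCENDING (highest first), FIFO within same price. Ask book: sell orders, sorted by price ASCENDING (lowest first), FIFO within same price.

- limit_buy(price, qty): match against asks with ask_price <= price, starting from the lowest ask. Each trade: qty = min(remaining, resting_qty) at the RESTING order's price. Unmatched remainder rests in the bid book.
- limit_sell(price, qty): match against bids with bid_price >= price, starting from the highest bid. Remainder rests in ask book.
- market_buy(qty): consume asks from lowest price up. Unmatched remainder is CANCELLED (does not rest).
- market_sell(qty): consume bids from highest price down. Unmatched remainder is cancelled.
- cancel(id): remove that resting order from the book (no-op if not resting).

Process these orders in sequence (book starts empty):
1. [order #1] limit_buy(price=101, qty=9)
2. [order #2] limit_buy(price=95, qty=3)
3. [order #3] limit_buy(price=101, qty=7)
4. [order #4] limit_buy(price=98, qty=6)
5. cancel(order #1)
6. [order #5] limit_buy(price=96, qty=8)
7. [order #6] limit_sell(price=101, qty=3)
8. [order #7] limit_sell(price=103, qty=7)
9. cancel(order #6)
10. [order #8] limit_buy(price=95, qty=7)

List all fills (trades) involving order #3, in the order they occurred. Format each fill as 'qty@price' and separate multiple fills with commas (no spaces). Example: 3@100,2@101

Answer: 3@101

Derivation:
After op 1 [order #1] limit_buy(price=101, qty=9): fills=none; bids=[#1:9@101] asks=[-]
After op 2 [order #2] limit_buy(price=95, qty=3): fills=none; bids=[#1:9@101 #2:3@95] asks=[-]
After op 3 [order #3] limit_buy(price=101, qty=7): fills=none; bids=[#1:9@101 #3:7@101 #2:3@95] asks=[-]
After op 4 [order #4] limit_buy(price=98, qty=6): fills=none; bids=[#1:9@101 #3:7@101 #4:6@98 #2:3@95] asks=[-]
After op 5 cancel(order #1): fills=none; bids=[#3:7@101 #4:6@98 #2:3@95] asks=[-]
After op 6 [order #5] limit_buy(price=96, qty=8): fills=none; bids=[#3:7@101 #4:6@98 #5:8@96 #2:3@95] asks=[-]
After op 7 [order #6] limit_sell(price=101, qty=3): fills=#3x#6:3@101; bids=[#3:4@101 #4:6@98 #5:8@96 #2:3@95] asks=[-]
After op 8 [order #7] limit_sell(price=103, qty=7): fills=none; bids=[#3:4@101 #4:6@98 #5:8@96 #2:3@95] asks=[#7:7@103]
After op 9 cancel(order #6): fills=none; bids=[#3:4@101 #4:6@98 #5:8@96 #2:3@95] asks=[#7:7@103]
After op 10 [order #8] limit_buy(price=95, qty=7): fills=none; bids=[#3:4@101 #4:6@98 #5:8@96 #2:3@95 #8:7@95] asks=[#7:7@103]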